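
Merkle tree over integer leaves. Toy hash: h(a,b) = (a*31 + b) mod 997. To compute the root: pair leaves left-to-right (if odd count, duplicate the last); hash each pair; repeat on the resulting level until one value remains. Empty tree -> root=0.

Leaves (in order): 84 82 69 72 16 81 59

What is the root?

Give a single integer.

L0: [84, 82, 69, 72, 16, 81, 59]
L1: h(84,82)=(84*31+82)%997=692 h(69,72)=(69*31+72)%997=217 h(16,81)=(16*31+81)%997=577 h(59,59)=(59*31+59)%997=891 -> [692, 217, 577, 891]
L2: h(692,217)=(692*31+217)%997=732 h(577,891)=(577*31+891)%997=832 -> [732, 832]
L3: h(732,832)=(732*31+832)%997=593 -> [593]

Answer: 593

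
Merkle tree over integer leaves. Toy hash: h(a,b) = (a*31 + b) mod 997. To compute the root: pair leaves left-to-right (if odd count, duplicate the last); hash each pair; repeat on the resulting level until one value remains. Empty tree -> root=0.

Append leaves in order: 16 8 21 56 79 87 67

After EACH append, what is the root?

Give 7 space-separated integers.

After append 16 (leaves=[16]):
  L0: [16]
  root=16
After append 8 (leaves=[16, 8]):
  L0: [16, 8]
  L1: h(16,8)=(16*31+8)%997=504 -> [504]
  root=504
After append 21 (leaves=[16, 8, 21]):
  L0: [16, 8, 21]
  L1: h(16,8)=(16*31+8)%997=504 h(21,21)=(21*31+21)%997=672 -> [504, 672]
  L2: h(504,672)=(504*31+672)%997=344 -> [344]
  root=344
After append 56 (leaves=[16, 8, 21, 56]):
  L0: [16, 8, 21, 56]
  L1: h(16,8)=(16*31+8)%997=504 h(21,56)=(21*31+56)%997=707 -> [504, 707]
  L2: h(504,707)=(504*31+707)%997=379 -> [379]
  root=379
After append 79 (leaves=[16, 8, 21, 56, 79]):
  L0: [16, 8, 21, 56, 79]
  L1: h(16,8)=(16*31+8)%997=504 h(21,56)=(21*31+56)%997=707 h(79,79)=(79*31+79)%997=534 -> [504, 707, 534]
  L2: h(504,707)=(504*31+707)%997=379 h(534,534)=(534*31+534)%997=139 -> [379, 139]
  L3: h(379,139)=(379*31+139)%997=921 -> [921]
  root=921
After append 87 (leaves=[16, 8, 21, 56, 79, 87]):
  L0: [16, 8, 21, 56, 79, 87]
  L1: h(16,8)=(16*31+8)%997=504 h(21,56)=(21*31+56)%997=707 h(79,87)=(79*31+87)%997=542 -> [504, 707, 542]
  L2: h(504,707)=(504*31+707)%997=379 h(542,542)=(542*31+542)%997=395 -> [379, 395]
  L3: h(379,395)=(379*31+395)%997=180 -> [180]
  root=180
After append 67 (leaves=[16, 8, 21, 56, 79, 87, 67]):
  L0: [16, 8, 21, 56, 79, 87, 67]
  L1: h(16,8)=(16*31+8)%997=504 h(21,56)=(21*31+56)%997=707 h(79,87)=(79*31+87)%997=542 h(67,67)=(67*31+67)%997=150 -> [504, 707, 542, 150]
  L2: h(504,707)=(504*31+707)%997=379 h(542,150)=(542*31+150)%997=3 -> [379, 3]
  L3: h(379,3)=(379*31+3)%997=785 -> [785]
  root=785

Answer: 16 504 344 379 921 180 785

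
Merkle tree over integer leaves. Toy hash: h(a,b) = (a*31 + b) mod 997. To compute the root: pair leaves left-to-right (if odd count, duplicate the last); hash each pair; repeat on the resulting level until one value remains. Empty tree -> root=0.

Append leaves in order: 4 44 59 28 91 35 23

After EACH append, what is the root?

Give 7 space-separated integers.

After append 4 (leaves=[4]):
  L0: [4]
  root=4
After append 44 (leaves=[4, 44]):
  L0: [4, 44]
  L1: h(4,44)=(4*31+44)%997=168 -> [168]
  root=168
After append 59 (leaves=[4, 44, 59]):
  L0: [4, 44, 59]
  L1: h(4,44)=(4*31+44)%997=168 h(59,59)=(59*31+59)%997=891 -> [168, 891]
  L2: h(168,891)=(168*31+891)%997=117 -> [117]
  root=117
After append 28 (leaves=[4, 44, 59, 28]):
  L0: [4, 44, 59, 28]
  L1: h(4,44)=(4*31+44)%997=168 h(59,28)=(59*31+28)%997=860 -> [168, 860]
  L2: h(168,860)=(168*31+860)%997=86 -> [86]
  root=86
After append 91 (leaves=[4, 44, 59, 28, 91]):
  L0: [4, 44, 59, 28, 91]
  L1: h(4,44)=(4*31+44)%997=168 h(59,28)=(59*31+28)%997=860 h(91,91)=(91*31+91)%997=918 -> [168, 860, 918]
  L2: h(168,860)=(168*31+860)%997=86 h(918,918)=(918*31+918)%997=463 -> [86, 463]
  L3: h(86,463)=(86*31+463)%997=138 -> [138]
  root=138
After append 35 (leaves=[4, 44, 59, 28, 91, 35]):
  L0: [4, 44, 59, 28, 91, 35]
  L1: h(4,44)=(4*31+44)%997=168 h(59,28)=(59*31+28)%997=860 h(91,35)=(91*31+35)%997=862 -> [168, 860, 862]
  L2: h(168,860)=(168*31+860)%997=86 h(862,862)=(862*31+862)%997=665 -> [86, 665]
  L3: h(86,665)=(86*31+665)%997=340 -> [340]
  root=340
After append 23 (leaves=[4, 44, 59, 28, 91, 35, 23]):
  L0: [4, 44, 59, 28, 91, 35, 23]
  L1: h(4,44)=(4*31+44)%997=168 h(59,28)=(59*31+28)%997=860 h(91,35)=(91*31+35)%997=862 h(23,23)=(23*31+23)%997=736 -> [168, 860, 862, 736]
  L2: h(168,860)=(168*31+860)%997=86 h(862,736)=(862*31+736)%997=539 -> [86, 539]
  L3: h(86,539)=(86*31+539)%997=214 -> [214]
  root=214

Answer: 4 168 117 86 138 340 214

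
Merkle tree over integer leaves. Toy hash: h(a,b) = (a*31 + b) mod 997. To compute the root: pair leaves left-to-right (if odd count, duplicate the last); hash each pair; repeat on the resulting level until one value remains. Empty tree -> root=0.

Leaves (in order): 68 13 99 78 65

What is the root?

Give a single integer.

L0: [68, 13, 99, 78, 65]
L1: h(68,13)=(68*31+13)%997=127 h(99,78)=(99*31+78)%997=156 h(65,65)=(65*31+65)%997=86 -> [127, 156, 86]
L2: h(127,156)=(127*31+156)%997=105 h(86,86)=(86*31+86)%997=758 -> [105, 758]
L3: h(105,758)=(105*31+758)%997=25 -> [25]

Answer: 25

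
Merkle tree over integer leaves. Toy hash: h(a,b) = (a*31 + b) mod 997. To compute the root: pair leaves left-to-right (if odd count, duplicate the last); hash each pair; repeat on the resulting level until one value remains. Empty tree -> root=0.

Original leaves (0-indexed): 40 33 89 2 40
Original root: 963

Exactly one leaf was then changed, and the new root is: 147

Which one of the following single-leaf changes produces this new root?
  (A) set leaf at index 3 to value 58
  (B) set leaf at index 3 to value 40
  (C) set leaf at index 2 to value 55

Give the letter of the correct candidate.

Answer: B

Derivation:
Original leaves: [40, 33, 89, 2, 40]
Target new root: 147
Try each candidate change and compute the resulting root:
Candidate A: set leaf[3] = 58 -> leaves = [40, 33, 89, 58, 40]
  L0: [40, 33, 89, 58, 40]
  L1: h(40,33)=(40*31+33)%997=276 h(89,58)=(89*31+58)%997=823 h(40,40)=(40*31+40)%997=283 -> [276, 823, 283]
  L2: h(276,823)=(276*31+823)%997=406 h(283,283)=(283*31+283)%997=83 -> [406, 83]
  L3: h(406,83)=(406*31+83)%997=705 -> [705]
  root = 705 != target 147
Candidate B: set leaf[3] = 40 -> leaves = [40, 33, 89, 40, 40]
  L0: [40, 33, 89, 40, 40]
  L1: h(40,33)=(40*31+33)%997=276 h(89,40)=(89*31+40)%997=805 h(40,40)=(40*31+40)%997=283 -> [276, 805, 283]
  L2: h(276,805)=(276*31+805)%997=388 h(283,283)=(283*31+283)%997=83 -> [388, 83]
  L3: h(388,83)=(388*31+83)%997=147 -> [147]
  root = 147 == target 147  ** MATCH **
Candidate C: set leaf[2] = 55 -> leaves = [40, 33, 55, 2, 40]
  L0: [40, 33, 55, 2, 40]
  L1: h(40,33)=(40*31+33)%997=276 h(55,2)=(55*31+2)%997=710 h(40,40)=(40*31+40)%997=283 -> [276, 710, 283]
  L2: h(276,710)=(276*31+710)%997=293 h(283,283)=(283*31+283)%997=83 -> [293, 83]
  L3: h(293,83)=(293*31+83)%997=193 -> [193]
  root = 193 != target 147
Candidate B produces the target root.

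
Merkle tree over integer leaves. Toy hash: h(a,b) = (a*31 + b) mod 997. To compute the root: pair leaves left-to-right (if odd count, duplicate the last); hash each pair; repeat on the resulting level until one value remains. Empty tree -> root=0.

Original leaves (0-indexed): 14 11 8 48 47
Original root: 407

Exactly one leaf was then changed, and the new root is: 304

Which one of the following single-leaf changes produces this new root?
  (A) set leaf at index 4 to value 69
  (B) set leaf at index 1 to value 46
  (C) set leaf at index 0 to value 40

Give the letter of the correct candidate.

Original leaves: [14, 11, 8, 48, 47]
Target new root: 304
Try each candidate change and compute the resulting root:
Candidate A: set leaf[4] = 69 -> leaves = [14, 11, 8, 48, 69]
  L0: [14, 11, 8, 48, 69]
  L1: h(14,11)=(14*31+11)%997=445 h(8,48)=(8*31+48)%997=296 h(69,69)=(69*31+69)%997=214 -> [445, 296, 214]
  L2: h(445,296)=(445*31+296)%997=133 h(214,214)=(214*31+214)%997=866 -> [133, 866]
  L3: h(133,866)=(133*31+866)%997=4 -> [4]
  root = 4 != target 304
Candidate B: set leaf[1] = 46 -> leaves = [14, 46, 8, 48, 47]
  L0: [14, 46, 8, 48, 47]
  L1: h(14,46)=(14*31+46)%997=480 h(8,48)=(8*31+48)%997=296 h(47,47)=(47*31+47)%997=507 -> [480, 296, 507]
  L2: h(480,296)=(480*31+296)%997=221 h(507,507)=(507*31+507)%997=272 -> [221, 272]
  L3: h(221,272)=(221*31+272)%997=144 -> [144]
  root = 144 != target 304
Candidate C: set leaf[0] = 40 -> leaves = [40, 11, 8, 48, 47]
  L0: [40, 11, 8, 48, 47]
  L1: h(40,11)=(40*31+11)%997=254 h(8,48)=(8*31+48)%997=296 h(47,47)=(47*31+47)%997=507 -> [254, 296, 507]
  L2: h(254,296)=(254*31+296)%997=194 h(507,507)=(507*31+507)%997=272 -> [194, 272]
  L3: h(194,272)=(194*31+272)%997=304 -> [304]
  root = 304 == target 304  ** MATCH **
Candidate C produces the target root.

Answer: C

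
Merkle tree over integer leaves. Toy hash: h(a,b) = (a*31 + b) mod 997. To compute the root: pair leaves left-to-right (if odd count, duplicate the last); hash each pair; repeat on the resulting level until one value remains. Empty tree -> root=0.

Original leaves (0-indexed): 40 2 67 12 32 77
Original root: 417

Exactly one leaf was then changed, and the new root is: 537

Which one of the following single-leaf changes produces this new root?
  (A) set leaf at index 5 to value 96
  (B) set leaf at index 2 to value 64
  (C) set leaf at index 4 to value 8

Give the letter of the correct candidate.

Original leaves: [40, 2, 67, 12, 32, 77]
Target new root: 537
Try each candidate change and compute the resulting root:
Candidate A: set leaf[5] = 96 -> leaves = [40, 2, 67, 12, 32, 96]
  L0: [40, 2, 67, 12, 32, 96]
  L1: h(40,2)=(40*31+2)%997=245 h(67,12)=(67*31+12)%997=95 h(32,96)=(32*31+96)%997=91 -> [245, 95, 91]
  L2: h(245,95)=(245*31+95)%997=711 h(91,91)=(91*31+91)%997=918 -> [711, 918]
  L3: h(711,918)=(711*31+918)%997=28 -> [28]
  root = 28 != target 537
Candidate B: set leaf[2] = 64 -> leaves = [40, 2, 64, 12, 32, 77]
  L0: [40, 2, 64, 12, 32, 77]
  L1: h(40,2)=(40*31+2)%997=245 h(64,12)=(64*31+12)%997=2 h(32,77)=(32*31+77)%997=72 -> [245, 2, 72]
  L2: h(245,2)=(245*31+2)%997=618 h(72,72)=(72*31+72)%997=310 -> [618, 310]
  L3: h(618,310)=(618*31+310)%997=525 -> [525]
  root = 525 != target 537
Candidate C: set leaf[4] = 8 -> leaves = [40, 2, 67, 12, 8, 77]
  L0: [40, 2, 67, 12, 8, 77]
  L1: h(40,2)=(40*31+2)%997=245 h(67,12)=(67*31+12)%997=95 h(8,77)=(8*31+77)%997=325 -> [245, 95, 325]
  L2: h(245,95)=(245*31+95)%997=711 h(325,325)=(325*31+325)%997=430 -> [711, 430]
  L3: h(711,430)=(711*31+430)%997=537 -> [537]
  root = 537 == target 537  ** MATCH **
Candidate C produces the target root.

Answer: C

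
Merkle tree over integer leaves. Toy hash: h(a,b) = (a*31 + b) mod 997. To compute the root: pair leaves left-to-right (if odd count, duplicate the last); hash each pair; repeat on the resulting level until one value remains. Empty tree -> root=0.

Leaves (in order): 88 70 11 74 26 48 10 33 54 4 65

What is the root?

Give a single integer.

Answer: 224

Derivation:
L0: [88, 70, 11, 74, 26, 48, 10, 33, 54, 4, 65]
L1: h(88,70)=(88*31+70)%997=804 h(11,74)=(11*31+74)%997=415 h(26,48)=(26*31+48)%997=854 h(10,33)=(10*31+33)%997=343 h(54,4)=(54*31+4)%997=681 h(65,65)=(65*31+65)%997=86 -> [804, 415, 854, 343, 681, 86]
L2: h(804,415)=(804*31+415)%997=414 h(854,343)=(854*31+343)%997=895 h(681,86)=(681*31+86)%997=260 -> [414, 895, 260]
L3: h(414,895)=(414*31+895)%997=768 h(260,260)=(260*31+260)%997=344 -> [768, 344]
L4: h(768,344)=(768*31+344)%997=224 -> [224]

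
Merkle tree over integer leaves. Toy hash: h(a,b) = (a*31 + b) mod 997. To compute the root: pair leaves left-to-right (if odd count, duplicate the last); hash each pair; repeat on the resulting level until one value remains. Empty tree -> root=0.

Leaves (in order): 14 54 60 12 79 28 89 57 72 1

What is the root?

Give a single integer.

L0: [14, 54, 60, 12, 79, 28, 89, 57, 72, 1]
L1: h(14,54)=(14*31+54)%997=488 h(60,12)=(60*31+12)%997=875 h(79,28)=(79*31+28)%997=483 h(89,57)=(89*31+57)%997=822 h(72,1)=(72*31+1)%997=239 -> [488, 875, 483, 822, 239]
L2: h(488,875)=(488*31+875)%997=51 h(483,822)=(483*31+822)%997=840 h(239,239)=(239*31+239)%997=669 -> [51, 840, 669]
L3: h(51,840)=(51*31+840)%997=427 h(669,669)=(669*31+669)%997=471 -> [427, 471]
L4: h(427,471)=(427*31+471)%997=747 -> [747]

Answer: 747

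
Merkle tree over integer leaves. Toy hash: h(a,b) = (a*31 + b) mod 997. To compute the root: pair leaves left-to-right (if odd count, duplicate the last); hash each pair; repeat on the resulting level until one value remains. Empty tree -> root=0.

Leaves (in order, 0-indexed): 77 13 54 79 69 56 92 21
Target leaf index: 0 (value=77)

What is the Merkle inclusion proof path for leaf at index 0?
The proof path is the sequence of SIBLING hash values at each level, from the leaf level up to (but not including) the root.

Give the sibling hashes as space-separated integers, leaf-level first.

Answer: 13 756 131

Derivation:
L0 (leaves): [77, 13, 54, 79, 69, 56, 92, 21], target index=0
L1: h(77,13)=(77*31+13)%997=406 [pair 0] h(54,79)=(54*31+79)%997=756 [pair 1] h(69,56)=(69*31+56)%997=201 [pair 2] h(92,21)=(92*31+21)%997=879 [pair 3] -> [406, 756, 201, 879]
  Sibling for proof at L0: 13
L2: h(406,756)=(406*31+756)%997=381 [pair 0] h(201,879)=(201*31+879)%997=131 [pair 1] -> [381, 131]
  Sibling for proof at L1: 756
L3: h(381,131)=(381*31+131)%997=975 [pair 0] -> [975]
  Sibling for proof at L2: 131
Root: 975
Proof path (sibling hashes from leaf to root): [13, 756, 131]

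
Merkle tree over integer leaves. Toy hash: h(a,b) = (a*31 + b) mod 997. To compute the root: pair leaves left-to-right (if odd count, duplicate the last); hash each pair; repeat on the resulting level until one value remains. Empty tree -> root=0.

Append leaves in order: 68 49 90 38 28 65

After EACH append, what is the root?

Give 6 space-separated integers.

After append 68 (leaves=[68]):
  L0: [68]
  root=68
After append 49 (leaves=[68, 49]):
  L0: [68, 49]
  L1: h(68,49)=(68*31+49)%997=163 -> [163]
  root=163
After append 90 (leaves=[68, 49, 90]):
  L0: [68, 49, 90]
  L1: h(68,49)=(68*31+49)%997=163 h(90,90)=(90*31+90)%997=886 -> [163, 886]
  L2: h(163,886)=(163*31+886)%997=954 -> [954]
  root=954
After append 38 (leaves=[68, 49, 90, 38]):
  L0: [68, 49, 90, 38]
  L1: h(68,49)=(68*31+49)%997=163 h(90,38)=(90*31+38)%997=834 -> [163, 834]
  L2: h(163,834)=(163*31+834)%997=902 -> [902]
  root=902
After append 28 (leaves=[68, 49, 90, 38, 28]):
  L0: [68, 49, 90, 38, 28]
  L1: h(68,49)=(68*31+49)%997=163 h(90,38)=(90*31+38)%997=834 h(28,28)=(28*31+28)%997=896 -> [163, 834, 896]
  L2: h(163,834)=(163*31+834)%997=902 h(896,896)=(896*31+896)%997=756 -> [902, 756]
  L3: h(902,756)=(902*31+756)%997=802 -> [802]
  root=802
After append 65 (leaves=[68, 49, 90, 38, 28, 65]):
  L0: [68, 49, 90, 38, 28, 65]
  L1: h(68,49)=(68*31+49)%997=163 h(90,38)=(90*31+38)%997=834 h(28,65)=(28*31+65)%997=933 -> [163, 834, 933]
  L2: h(163,834)=(163*31+834)%997=902 h(933,933)=(933*31+933)%997=943 -> [902, 943]
  L3: h(902,943)=(902*31+943)%997=989 -> [989]
  root=989

Answer: 68 163 954 902 802 989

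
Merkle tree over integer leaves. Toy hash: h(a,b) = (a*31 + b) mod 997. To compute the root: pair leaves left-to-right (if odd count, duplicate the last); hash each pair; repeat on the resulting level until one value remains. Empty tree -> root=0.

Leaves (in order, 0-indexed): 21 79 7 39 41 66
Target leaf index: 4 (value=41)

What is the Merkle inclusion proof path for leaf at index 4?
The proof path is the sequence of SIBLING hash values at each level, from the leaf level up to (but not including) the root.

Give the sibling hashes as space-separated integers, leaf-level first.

L0 (leaves): [21, 79, 7, 39, 41, 66], target index=4
L1: h(21,79)=(21*31+79)%997=730 [pair 0] h(7,39)=(7*31+39)%997=256 [pair 1] h(41,66)=(41*31+66)%997=340 [pair 2] -> [730, 256, 340]
  Sibling for proof at L0: 66
L2: h(730,256)=(730*31+256)%997=952 [pair 0] h(340,340)=(340*31+340)%997=910 [pair 1] -> [952, 910]
  Sibling for proof at L1: 340
L3: h(952,910)=(952*31+910)%997=512 [pair 0] -> [512]
  Sibling for proof at L2: 952
Root: 512
Proof path (sibling hashes from leaf to root): [66, 340, 952]

Answer: 66 340 952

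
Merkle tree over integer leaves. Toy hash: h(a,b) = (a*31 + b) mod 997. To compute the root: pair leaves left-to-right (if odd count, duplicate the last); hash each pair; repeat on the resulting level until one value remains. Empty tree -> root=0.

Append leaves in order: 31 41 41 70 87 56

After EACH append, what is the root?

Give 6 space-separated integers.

After append 31 (leaves=[31]):
  L0: [31]
  root=31
After append 41 (leaves=[31, 41]):
  L0: [31, 41]
  L1: h(31,41)=(31*31+41)%997=5 -> [5]
  root=5
After append 41 (leaves=[31, 41, 41]):
  L0: [31, 41, 41]
  L1: h(31,41)=(31*31+41)%997=5 h(41,41)=(41*31+41)%997=315 -> [5, 315]
  L2: h(5,315)=(5*31+315)%997=470 -> [470]
  root=470
After append 70 (leaves=[31, 41, 41, 70]):
  L0: [31, 41, 41, 70]
  L1: h(31,41)=(31*31+41)%997=5 h(41,70)=(41*31+70)%997=344 -> [5, 344]
  L2: h(5,344)=(5*31+344)%997=499 -> [499]
  root=499
After append 87 (leaves=[31, 41, 41, 70, 87]):
  L0: [31, 41, 41, 70, 87]
  L1: h(31,41)=(31*31+41)%997=5 h(41,70)=(41*31+70)%997=344 h(87,87)=(87*31+87)%997=790 -> [5, 344, 790]
  L2: h(5,344)=(5*31+344)%997=499 h(790,790)=(790*31+790)%997=355 -> [499, 355]
  L3: h(499,355)=(499*31+355)%997=869 -> [869]
  root=869
After append 56 (leaves=[31, 41, 41, 70, 87, 56]):
  L0: [31, 41, 41, 70, 87, 56]
  L1: h(31,41)=(31*31+41)%997=5 h(41,70)=(41*31+70)%997=344 h(87,56)=(87*31+56)%997=759 -> [5, 344, 759]
  L2: h(5,344)=(5*31+344)%997=499 h(759,759)=(759*31+759)%997=360 -> [499, 360]
  L3: h(499,360)=(499*31+360)%997=874 -> [874]
  root=874

Answer: 31 5 470 499 869 874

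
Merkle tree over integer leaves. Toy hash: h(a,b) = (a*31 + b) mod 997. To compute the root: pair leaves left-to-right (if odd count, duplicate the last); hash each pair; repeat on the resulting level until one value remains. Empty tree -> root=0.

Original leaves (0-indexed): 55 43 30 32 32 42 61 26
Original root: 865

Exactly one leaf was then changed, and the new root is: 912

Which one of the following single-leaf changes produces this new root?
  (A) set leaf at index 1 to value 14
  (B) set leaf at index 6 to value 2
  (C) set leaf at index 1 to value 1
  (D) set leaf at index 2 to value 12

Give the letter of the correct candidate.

Answer: A

Derivation:
Original leaves: [55, 43, 30, 32, 32, 42, 61, 26]
Target new root: 912
Try each candidate change and compute the resulting root:
Candidate A: set leaf[1] = 14 -> leaves = [55, 14, 30, 32, 32, 42, 61, 26]
  L0: [55, 14, 30, 32, 32, 42, 61, 26]
  L1: h(55,14)=(55*31+14)%997=722 h(30,32)=(30*31+32)%997=962 h(32,42)=(32*31+42)%997=37 h(61,26)=(61*31+26)%997=920 -> [722, 962, 37, 920]
  L2: h(722,962)=(722*31+962)%997=413 h(37,920)=(37*31+920)%997=73 -> [413, 73]
  L3: h(413,73)=(413*31+73)%997=912 -> [912]
  root = 912 == target 912  ** MATCH **
Candidate B: set leaf[6] = 2 -> leaves = [55, 43, 30, 32, 32, 42, 2, 26]
  L0: [55, 43, 30, 32, 32, 42, 2, 26]
  L1: h(55,43)=(55*31+43)%997=751 h(30,32)=(30*31+32)%997=962 h(32,42)=(32*31+42)%997=37 h(2,26)=(2*31+26)%997=88 -> [751, 962, 37, 88]
  L2: h(751,962)=(751*31+962)%997=315 h(37,88)=(37*31+88)%997=238 -> [315, 238]
  L3: h(315,238)=(315*31+238)%997=33 -> [33]
  root = 33 != target 912
Candidate C: set leaf[1] = 1 -> leaves = [55, 1, 30, 32, 32, 42, 61, 26]
  L0: [55, 1, 30, 32, 32, 42, 61, 26]
  L1: h(55,1)=(55*31+1)%997=709 h(30,32)=(30*31+32)%997=962 h(32,42)=(32*31+42)%997=37 h(61,26)=(61*31+26)%997=920 -> [709, 962, 37, 920]
  L2: h(709,962)=(709*31+962)%997=10 h(37,920)=(37*31+920)%997=73 -> [10, 73]
  L3: h(10,73)=(10*31+73)%997=383 -> [383]
  root = 383 != target 912
Candidate D: set leaf[2] = 12 -> leaves = [55, 43, 12, 32, 32, 42, 61, 26]
  L0: [55, 43, 12, 32, 32, 42, 61, 26]
  L1: h(55,43)=(55*31+43)%997=751 h(12,32)=(12*31+32)%997=404 h(32,42)=(32*31+42)%997=37 h(61,26)=(61*31+26)%997=920 -> [751, 404, 37, 920]
  L2: h(751,404)=(751*31+404)%997=754 h(37,920)=(37*31+920)%997=73 -> [754, 73]
  L3: h(754,73)=(754*31+73)%997=516 -> [516]
  root = 516 != target 912
Candidate A produces the target root.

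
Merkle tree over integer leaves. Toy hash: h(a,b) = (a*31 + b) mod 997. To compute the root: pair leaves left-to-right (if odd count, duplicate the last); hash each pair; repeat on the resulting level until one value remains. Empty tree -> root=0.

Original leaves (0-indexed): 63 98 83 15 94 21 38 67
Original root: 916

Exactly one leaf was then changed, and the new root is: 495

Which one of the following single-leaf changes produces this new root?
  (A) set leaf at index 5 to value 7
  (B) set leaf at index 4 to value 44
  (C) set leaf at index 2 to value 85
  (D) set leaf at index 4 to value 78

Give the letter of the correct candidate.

Original leaves: [63, 98, 83, 15, 94, 21, 38, 67]
Target new root: 495
Try each candidate change and compute the resulting root:
Candidate A: set leaf[5] = 7 -> leaves = [63, 98, 83, 15, 94, 7, 38, 67]
  L0: [63, 98, 83, 15, 94, 7, 38, 67]
  L1: h(63,98)=(63*31+98)%997=57 h(83,15)=(83*31+15)%997=594 h(94,7)=(94*31+7)%997=927 h(38,67)=(38*31+67)%997=248 -> [57, 594, 927, 248]
  L2: h(57,594)=(57*31+594)%997=367 h(927,248)=(927*31+248)%997=72 -> [367, 72]
  L3: h(367,72)=(367*31+72)%997=482 -> [482]
  root = 482 != target 495
Candidate B: set leaf[4] = 44 -> leaves = [63, 98, 83, 15, 44, 21, 38, 67]
  L0: [63, 98, 83, 15, 44, 21, 38, 67]
  L1: h(63,98)=(63*31+98)%997=57 h(83,15)=(83*31+15)%997=594 h(44,21)=(44*31+21)%997=388 h(38,67)=(38*31+67)%997=248 -> [57, 594, 388, 248]
  L2: h(57,594)=(57*31+594)%997=367 h(388,248)=(388*31+248)%997=312 -> [367, 312]
  L3: h(367,312)=(367*31+312)%997=722 -> [722]
  root = 722 != target 495
Candidate C: set leaf[2] = 85 -> leaves = [63, 98, 85, 15, 94, 21, 38, 67]
  L0: [63, 98, 85, 15, 94, 21, 38, 67]
  L1: h(63,98)=(63*31+98)%997=57 h(85,15)=(85*31+15)%997=656 h(94,21)=(94*31+21)%997=941 h(38,67)=(38*31+67)%997=248 -> [57, 656, 941, 248]
  L2: h(57,656)=(57*31+656)%997=429 h(941,248)=(941*31+248)%997=506 -> [429, 506]
  L3: h(429,506)=(429*31+506)%997=844 -> [844]
  root = 844 != target 495
Candidate D: set leaf[4] = 78 -> leaves = [63, 98, 83, 15, 78, 21, 38, 67]
  L0: [63, 98, 83, 15, 78, 21, 38, 67]
  L1: h(63,98)=(63*31+98)%997=57 h(83,15)=(83*31+15)%997=594 h(78,21)=(78*31+21)%997=445 h(38,67)=(38*31+67)%997=248 -> [57, 594, 445, 248]
  L2: h(57,594)=(57*31+594)%997=367 h(445,248)=(445*31+248)%997=85 -> [367, 85]
  L3: h(367,85)=(367*31+85)%997=495 -> [495]
  root = 495 == target 495  ** MATCH **
Candidate D produces the target root.

Answer: D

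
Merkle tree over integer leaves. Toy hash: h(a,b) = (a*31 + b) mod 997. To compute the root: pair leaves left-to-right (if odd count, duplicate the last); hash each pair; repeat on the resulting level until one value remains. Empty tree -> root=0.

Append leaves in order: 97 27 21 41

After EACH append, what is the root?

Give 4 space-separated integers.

After append 97 (leaves=[97]):
  L0: [97]
  root=97
After append 27 (leaves=[97, 27]):
  L0: [97, 27]
  L1: h(97,27)=(97*31+27)%997=43 -> [43]
  root=43
After append 21 (leaves=[97, 27, 21]):
  L0: [97, 27, 21]
  L1: h(97,27)=(97*31+27)%997=43 h(21,21)=(21*31+21)%997=672 -> [43, 672]
  L2: h(43,672)=(43*31+672)%997=11 -> [11]
  root=11
After append 41 (leaves=[97, 27, 21, 41]):
  L0: [97, 27, 21, 41]
  L1: h(97,27)=(97*31+27)%997=43 h(21,41)=(21*31+41)%997=692 -> [43, 692]
  L2: h(43,692)=(43*31+692)%997=31 -> [31]
  root=31

Answer: 97 43 11 31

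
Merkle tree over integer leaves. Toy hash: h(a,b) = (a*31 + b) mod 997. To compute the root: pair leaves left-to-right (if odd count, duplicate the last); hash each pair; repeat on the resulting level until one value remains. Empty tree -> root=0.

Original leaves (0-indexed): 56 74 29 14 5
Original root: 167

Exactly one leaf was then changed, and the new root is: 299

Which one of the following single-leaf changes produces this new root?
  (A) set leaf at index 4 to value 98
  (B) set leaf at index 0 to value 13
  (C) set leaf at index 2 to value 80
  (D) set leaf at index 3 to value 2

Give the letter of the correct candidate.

Original leaves: [56, 74, 29, 14, 5]
Target new root: 299
Try each candidate change and compute the resulting root:
Candidate A: set leaf[4] = 98 -> leaves = [56, 74, 29, 14, 98]
  L0: [56, 74, 29, 14, 98]
  L1: h(56,74)=(56*31+74)%997=813 h(29,14)=(29*31+14)%997=913 h(98,98)=(98*31+98)%997=145 -> [813, 913, 145]
  L2: h(813,913)=(813*31+913)%997=194 h(145,145)=(145*31+145)%997=652 -> [194, 652]
  L3: h(194,652)=(194*31+652)%997=684 -> [684]
  root = 684 != target 299
Candidate B: set leaf[0] = 13 -> leaves = [13, 74, 29, 14, 5]
  L0: [13, 74, 29, 14, 5]
  L1: h(13,74)=(13*31+74)%997=477 h(29,14)=(29*31+14)%997=913 h(5,5)=(5*31+5)%997=160 -> [477, 913, 160]
  L2: h(477,913)=(477*31+913)%997=745 h(160,160)=(160*31+160)%997=135 -> [745, 135]
  L3: h(745,135)=(745*31+135)%997=299 -> [299]
  root = 299 == target 299  ** MATCH **
Candidate C: set leaf[2] = 80 -> leaves = [56, 74, 80, 14, 5]
  L0: [56, 74, 80, 14, 5]
  L1: h(56,74)=(56*31+74)%997=813 h(80,14)=(80*31+14)%997=500 h(5,5)=(5*31+5)%997=160 -> [813, 500, 160]
  L2: h(813,500)=(813*31+500)%997=778 h(160,160)=(160*31+160)%997=135 -> [778, 135]
  L3: h(778,135)=(778*31+135)%997=325 -> [325]
  root = 325 != target 299
Candidate D: set leaf[3] = 2 -> leaves = [56, 74, 29, 2, 5]
  L0: [56, 74, 29, 2, 5]
  L1: h(56,74)=(56*31+74)%997=813 h(29,2)=(29*31+2)%997=901 h(5,5)=(5*31+5)%997=160 -> [813, 901, 160]
  L2: h(813,901)=(813*31+901)%997=182 h(160,160)=(160*31+160)%997=135 -> [182, 135]
  L3: h(182,135)=(182*31+135)%997=792 -> [792]
  root = 792 != target 299
Candidate B produces the target root.

Answer: B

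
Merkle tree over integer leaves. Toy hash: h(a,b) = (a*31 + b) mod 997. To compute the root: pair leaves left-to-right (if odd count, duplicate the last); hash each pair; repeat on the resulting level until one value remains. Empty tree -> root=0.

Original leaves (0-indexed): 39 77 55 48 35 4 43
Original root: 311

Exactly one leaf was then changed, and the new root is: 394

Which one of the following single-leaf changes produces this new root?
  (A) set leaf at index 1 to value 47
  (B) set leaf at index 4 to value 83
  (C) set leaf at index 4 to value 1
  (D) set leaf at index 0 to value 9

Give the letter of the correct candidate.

Answer: A

Derivation:
Original leaves: [39, 77, 55, 48, 35, 4, 43]
Target new root: 394
Try each candidate change and compute the resulting root:
Candidate A: set leaf[1] = 47 -> leaves = [39, 47, 55, 48, 35, 4, 43]
  L0: [39, 47, 55, 48, 35, 4, 43]
  L1: h(39,47)=(39*31+47)%997=259 h(55,48)=(55*31+48)%997=756 h(35,4)=(35*31+4)%997=92 h(43,43)=(43*31+43)%997=379 -> [259, 756, 92, 379]
  L2: h(259,756)=(259*31+756)%997=809 h(92,379)=(92*31+379)%997=240 -> [809, 240]
  L3: h(809,240)=(809*31+240)%997=394 -> [394]
  root = 394 == target 394  ** MATCH **
Candidate B: set leaf[4] = 83 -> leaves = [39, 77, 55, 48, 83, 4, 43]
  L0: [39, 77, 55, 48, 83, 4, 43]
  L1: h(39,77)=(39*31+77)%997=289 h(55,48)=(55*31+48)%997=756 h(83,4)=(83*31+4)%997=583 h(43,43)=(43*31+43)%997=379 -> [289, 756, 583, 379]
  L2: h(289,756)=(289*31+756)%997=742 h(583,379)=(583*31+379)%997=506 -> [742, 506]
  L3: h(742,506)=(742*31+506)%997=577 -> [577]
  root = 577 != target 394
Candidate C: set leaf[4] = 1 -> leaves = [39, 77, 55, 48, 1, 4, 43]
  L0: [39, 77, 55, 48, 1, 4, 43]
  L1: h(39,77)=(39*31+77)%997=289 h(55,48)=(55*31+48)%997=756 h(1,4)=(1*31+4)%997=35 h(43,43)=(43*31+43)%997=379 -> [289, 756, 35, 379]
  L2: h(289,756)=(289*31+756)%997=742 h(35,379)=(35*31+379)%997=467 -> [742, 467]
  L3: h(742,467)=(742*31+467)%997=538 -> [538]
  root = 538 != target 394
Candidate D: set leaf[0] = 9 -> leaves = [9, 77, 55, 48, 35, 4, 43]
  L0: [9, 77, 55, 48, 35, 4, 43]
  L1: h(9,77)=(9*31+77)%997=356 h(55,48)=(55*31+48)%997=756 h(35,4)=(35*31+4)%997=92 h(43,43)=(43*31+43)%997=379 -> [356, 756, 92, 379]
  L2: h(356,756)=(356*31+756)%997=825 h(92,379)=(92*31+379)%997=240 -> [825, 240]
  L3: h(825,240)=(825*31+240)%997=890 -> [890]
  root = 890 != target 394
Candidate A produces the target root.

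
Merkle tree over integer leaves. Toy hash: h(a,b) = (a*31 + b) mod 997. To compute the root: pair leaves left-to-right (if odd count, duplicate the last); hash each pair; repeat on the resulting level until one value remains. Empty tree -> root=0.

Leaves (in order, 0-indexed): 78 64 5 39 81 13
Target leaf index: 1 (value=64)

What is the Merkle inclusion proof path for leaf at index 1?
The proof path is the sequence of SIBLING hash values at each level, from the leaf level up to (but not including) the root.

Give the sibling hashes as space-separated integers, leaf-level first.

Answer: 78 194 11

Derivation:
L0 (leaves): [78, 64, 5, 39, 81, 13], target index=1
L1: h(78,64)=(78*31+64)%997=488 [pair 0] h(5,39)=(5*31+39)%997=194 [pair 1] h(81,13)=(81*31+13)%997=530 [pair 2] -> [488, 194, 530]
  Sibling for proof at L0: 78
L2: h(488,194)=(488*31+194)%997=367 [pair 0] h(530,530)=(530*31+530)%997=11 [pair 1] -> [367, 11]
  Sibling for proof at L1: 194
L3: h(367,11)=(367*31+11)%997=421 [pair 0] -> [421]
  Sibling for proof at L2: 11
Root: 421
Proof path (sibling hashes from leaf to root): [78, 194, 11]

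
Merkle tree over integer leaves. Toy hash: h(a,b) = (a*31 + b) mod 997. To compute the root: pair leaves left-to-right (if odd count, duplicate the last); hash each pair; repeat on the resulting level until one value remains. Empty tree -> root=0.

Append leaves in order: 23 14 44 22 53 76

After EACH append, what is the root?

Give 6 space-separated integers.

After append 23 (leaves=[23]):
  L0: [23]
  root=23
After append 14 (leaves=[23, 14]):
  L0: [23, 14]
  L1: h(23,14)=(23*31+14)%997=727 -> [727]
  root=727
After append 44 (leaves=[23, 14, 44]):
  L0: [23, 14, 44]
  L1: h(23,14)=(23*31+14)%997=727 h(44,44)=(44*31+44)%997=411 -> [727, 411]
  L2: h(727,411)=(727*31+411)%997=17 -> [17]
  root=17
After append 22 (leaves=[23, 14, 44, 22]):
  L0: [23, 14, 44, 22]
  L1: h(23,14)=(23*31+14)%997=727 h(44,22)=(44*31+22)%997=389 -> [727, 389]
  L2: h(727,389)=(727*31+389)%997=992 -> [992]
  root=992
After append 53 (leaves=[23, 14, 44, 22, 53]):
  L0: [23, 14, 44, 22, 53]
  L1: h(23,14)=(23*31+14)%997=727 h(44,22)=(44*31+22)%997=389 h(53,53)=(53*31+53)%997=699 -> [727, 389, 699]
  L2: h(727,389)=(727*31+389)%997=992 h(699,699)=(699*31+699)%997=434 -> [992, 434]
  L3: h(992,434)=(992*31+434)%997=279 -> [279]
  root=279
After append 76 (leaves=[23, 14, 44, 22, 53, 76]):
  L0: [23, 14, 44, 22, 53, 76]
  L1: h(23,14)=(23*31+14)%997=727 h(44,22)=(44*31+22)%997=389 h(53,76)=(53*31+76)%997=722 -> [727, 389, 722]
  L2: h(727,389)=(727*31+389)%997=992 h(722,722)=(722*31+722)%997=173 -> [992, 173]
  L3: h(992,173)=(992*31+173)%997=18 -> [18]
  root=18

Answer: 23 727 17 992 279 18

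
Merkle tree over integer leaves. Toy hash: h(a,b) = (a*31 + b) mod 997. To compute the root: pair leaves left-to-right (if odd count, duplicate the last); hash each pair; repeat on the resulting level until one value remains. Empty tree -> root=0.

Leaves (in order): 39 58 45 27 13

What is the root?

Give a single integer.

L0: [39, 58, 45, 27, 13]
L1: h(39,58)=(39*31+58)%997=270 h(45,27)=(45*31+27)%997=425 h(13,13)=(13*31+13)%997=416 -> [270, 425, 416]
L2: h(270,425)=(270*31+425)%997=819 h(416,416)=(416*31+416)%997=351 -> [819, 351]
L3: h(819,351)=(819*31+351)%997=815 -> [815]

Answer: 815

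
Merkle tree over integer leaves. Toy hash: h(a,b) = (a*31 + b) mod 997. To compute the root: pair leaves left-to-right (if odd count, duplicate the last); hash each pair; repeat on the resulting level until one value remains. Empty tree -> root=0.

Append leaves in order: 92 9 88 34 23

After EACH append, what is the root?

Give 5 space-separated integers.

Answer: 92 867 780 726 196

Derivation:
After append 92 (leaves=[92]):
  L0: [92]
  root=92
After append 9 (leaves=[92, 9]):
  L0: [92, 9]
  L1: h(92,9)=(92*31+9)%997=867 -> [867]
  root=867
After append 88 (leaves=[92, 9, 88]):
  L0: [92, 9, 88]
  L1: h(92,9)=(92*31+9)%997=867 h(88,88)=(88*31+88)%997=822 -> [867, 822]
  L2: h(867,822)=(867*31+822)%997=780 -> [780]
  root=780
After append 34 (leaves=[92, 9, 88, 34]):
  L0: [92, 9, 88, 34]
  L1: h(92,9)=(92*31+9)%997=867 h(88,34)=(88*31+34)%997=768 -> [867, 768]
  L2: h(867,768)=(867*31+768)%997=726 -> [726]
  root=726
After append 23 (leaves=[92, 9, 88, 34, 23]):
  L0: [92, 9, 88, 34, 23]
  L1: h(92,9)=(92*31+9)%997=867 h(88,34)=(88*31+34)%997=768 h(23,23)=(23*31+23)%997=736 -> [867, 768, 736]
  L2: h(867,768)=(867*31+768)%997=726 h(736,736)=(736*31+736)%997=621 -> [726, 621]
  L3: h(726,621)=(726*31+621)%997=196 -> [196]
  root=196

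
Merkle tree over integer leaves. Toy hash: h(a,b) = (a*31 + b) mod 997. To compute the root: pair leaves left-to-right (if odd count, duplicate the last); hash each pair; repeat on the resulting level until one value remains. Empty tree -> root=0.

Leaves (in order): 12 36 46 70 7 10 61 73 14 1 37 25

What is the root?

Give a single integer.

L0: [12, 36, 46, 70, 7, 10, 61, 73, 14, 1, 37, 25]
L1: h(12,36)=(12*31+36)%997=408 h(46,70)=(46*31+70)%997=499 h(7,10)=(7*31+10)%997=227 h(61,73)=(61*31+73)%997=967 h(14,1)=(14*31+1)%997=435 h(37,25)=(37*31+25)%997=175 -> [408, 499, 227, 967, 435, 175]
L2: h(408,499)=(408*31+499)%997=186 h(227,967)=(227*31+967)%997=28 h(435,175)=(435*31+175)%997=699 -> [186, 28, 699]
L3: h(186,28)=(186*31+28)%997=809 h(699,699)=(699*31+699)%997=434 -> [809, 434]
L4: h(809,434)=(809*31+434)%997=588 -> [588]

Answer: 588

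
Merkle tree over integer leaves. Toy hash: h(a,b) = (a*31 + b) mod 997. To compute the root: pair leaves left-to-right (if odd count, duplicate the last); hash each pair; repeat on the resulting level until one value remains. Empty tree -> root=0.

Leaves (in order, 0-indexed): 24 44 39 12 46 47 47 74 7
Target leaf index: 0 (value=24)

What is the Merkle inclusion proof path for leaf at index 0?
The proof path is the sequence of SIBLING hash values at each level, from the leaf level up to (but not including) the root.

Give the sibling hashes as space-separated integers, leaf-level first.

Answer: 44 224 335 66

Derivation:
L0 (leaves): [24, 44, 39, 12, 46, 47, 47, 74, 7], target index=0
L1: h(24,44)=(24*31+44)%997=788 [pair 0] h(39,12)=(39*31+12)%997=224 [pair 1] h(46,47)=(46*31+47)%997=476 [pair 2] h(47,74)=(47*31+74)%997=534 [pair 3] h(7,7)=(7*31+7)%997=224 [pair 4] -> [788, 224, 476, 534, 224]
  Sibling for proof at L0: 44
L2: h(788,224)=(788*31+224)%997=724 [pair 0] h(476,534)=(476*31+534)%997=335 [pair 1] h(224,224)=(224*31+224)%997=189 [pair 2] -> [724, 335, 189]
  Sibling for proof at L1: 224
L3: h(724,335)=(724*31+335)%997=845 [pair 0] h(189,189)=(189*31+189)%997=66 [pair 1] -> [845, 66]
  Sibling for proof at L2: 335
L4: h(845,66)=(845*31+66)%997=339 [pair 0] -> [339]
  Sibling for proof at L3: 66
Root: 339
Proof path (sibling hashes from leaf to root): [44, 224, 335, 66]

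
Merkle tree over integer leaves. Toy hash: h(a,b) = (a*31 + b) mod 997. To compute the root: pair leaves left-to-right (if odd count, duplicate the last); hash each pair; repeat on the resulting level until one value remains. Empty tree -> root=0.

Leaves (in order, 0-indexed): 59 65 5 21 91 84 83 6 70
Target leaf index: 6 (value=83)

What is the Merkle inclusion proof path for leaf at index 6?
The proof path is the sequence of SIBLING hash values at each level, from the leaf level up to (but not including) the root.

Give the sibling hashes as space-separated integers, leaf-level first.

Answer: 6 911 67 660

Derivation:
L0 (leaves): [59, 65, 5, 21, 91, 84, 83, 6, 70], target index=6
L1: h(59,65)=(59*31+65)%997=897 [pair 0] h(5,21)=(5*31+21)%997=176 [pair 1] h(91,84)=(91*31+84)%997=911 [pair 2] h(83,6)=(83*31+6)%997=585 [pair 3] h(70,70)=(70*31+70)%997=246 [pair 4] -> [897, 176, 911, 585, 246]
  Sibling for proof at L0: 6
L2: h(897,176)=(897*31+176)%997=67 [pair 0] h(911,585)=(911*31+585)%997=910 [pair 1] h(246,246)=(246*31+246)%997=893 [pair 2] -> [67, 910, 893]
  Sibling for proof at L1: 911
L3: h(67,910)=(67*31+910)%997=993 [pair 0] h(893,893)=(893*31+893)%997=660 [pair 1] -> [993, 660]
  Sibling for proof at L2: 67
L4: h(993,660)=(993*31+660)%997=536 [pair 0] -> [536]
  Sibling for proof at L3: 660
Root: 536
Proof path (sibling hashes from leaf to root): [6, 911, 67, 660]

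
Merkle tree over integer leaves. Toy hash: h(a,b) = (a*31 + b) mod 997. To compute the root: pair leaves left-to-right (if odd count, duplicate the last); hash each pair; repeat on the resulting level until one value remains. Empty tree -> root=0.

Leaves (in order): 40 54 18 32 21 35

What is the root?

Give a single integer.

Answer: 637

Derivation:
L0: [40, 54, 18, 32, 21, 35]
L1: h(40,54)=(40*31+54)%997=297 h(18,32)=(18*31+32)%997=590 h(21,35)=(21*31+35)%997=686 -> [297, 590, 686]
L2: h(297,590)=(297*31+590)%997=824 h(686,686)=(686*31+686)%997=18 -> [824, 18]
L3: h(824,18)=(824*31+18)%997=637 -> [637]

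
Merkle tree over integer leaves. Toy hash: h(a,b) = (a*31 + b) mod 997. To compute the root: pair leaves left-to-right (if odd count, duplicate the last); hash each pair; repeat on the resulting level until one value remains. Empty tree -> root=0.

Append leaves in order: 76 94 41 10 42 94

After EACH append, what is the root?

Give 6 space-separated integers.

After append 76 (leaves=[76]):
  L0: [76]
  root=76
After append 94 (leaves=[76, 94]):
  L0: [76, 94]
  L1: h(76,94)=(76*31+94)%997=456 -> [456]
  root=456
After append 41 (leaves=[76, 94, 41]):
  L0: [76, 94, 41]
  L1: h(76,94)=(76*31+94)%997=456 h(41,41)=(41*31+41)%997=315 -> [456, 315]
  L2: h(456,315)=(456*31+315)%997=493 -> [493]
  root=493
After append 10 (leaves=[76, 94, 41, 10]):
  L0: [76, 94, 41, 10]
  L1: h(76,94)=(76*31+94)%997=456 h(41,10)=(41*31+10)%997=284 -> [456, 284]
  L2: h(456,284)=(456*31+284)%997=462 -> [462]
  root=462
After append 42 (leaves=[76, 94, 41, 10, 42]):
  L0: [76, 94, 41, 10, 42]
  L1: h(76,94)=(76*31+94)%997=456 h(41,10)=(41*31+10)%997=284 h(42,42)=(42*31+42)%997=347 -> [456, 284, 347]
  L2: h(456,284)=(456*31+284)%997=462 h(347,347)=(347*31+347)%997=137 -> [462, 137]
  L3: h(462,137)=(462*31+137)%997=501 -> [501]
  root=501
After append 94 (leaves=[76, 94, 41, 10, 42, 94]):
  L0: [76, 94, 41, 10, 42, 94]
  L1: h(76,94)=(76*31+94)%997=456 h(41,10)=(41*31+10)%997=284 h(42,94)=(42*31+94)%997=399 -> [456, 284, 399]
  L2: h(456,284)=(456*31+284)%997=462 h(399,399)=(399*31+399)%997=804 -> [462, 804]
  L3: h(462,804)=(462*31+804)%997=171 -> [171]
  root=171

Answer: 76 456 493 462 501 171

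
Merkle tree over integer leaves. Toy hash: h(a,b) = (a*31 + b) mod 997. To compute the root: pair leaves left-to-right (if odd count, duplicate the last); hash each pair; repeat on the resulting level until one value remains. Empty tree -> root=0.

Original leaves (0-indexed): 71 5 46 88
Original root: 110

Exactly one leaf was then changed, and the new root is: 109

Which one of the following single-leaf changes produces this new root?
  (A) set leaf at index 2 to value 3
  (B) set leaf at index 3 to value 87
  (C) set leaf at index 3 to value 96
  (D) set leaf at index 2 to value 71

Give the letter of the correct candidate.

Original leaves: [71, 5, 46, 88]
Target new root: 109
Try each candidate change and compute the resulting root:
Candidate A: set leaf[2] = 3 -> leaves = [71, 5, 3, 88]
  L0: [71, 5, 3, 88]
  L1: h(71,5)=(71*31+5)%997=212 h(3,88)=(3*31+88)%997=181 -> [212, 181]
  L2: h(212,181)=(212*31+181)%997=771 -> [771]
  root = 771 != target 109
Candidate B: set leaf[3] = 87 -> leaves = [71, 5, 46, 87]
  L0: [71, 5, 46, 87]
  L1: h(71,5)=(71*31+5)%997=212 h(46,87)=(46*31+87)%997=516 -> [212, 516]
  L2: h(212,516)=(212*31+516)%997=109 -> [109]
  root = 109 == target 109  ** MATCH **
Candidate C: set leaf[3] = 96 -> leaves = [71, 5, 46, 96]
  L0: [71, 5, 46, 96]
  L1: h(71,5)=(71*31+5)%997=212 h(46,96)=(46*31+96)%997=525 -> [212, 525]
  L2: h(212,525)=(212*31+525)%997=118 -> [118]
  root = 118 != target 109
Candidate D: set leaf[2] = 71 -> leaves = [71, 5, 71, 88]
  L0: [71, 5, 71, 88]
  L1: h(71,5)=(71*31+5)%997=212 h(71,88)=(71*31+88)%997=295 -> [212, 295]
  L2: h(212,295)=(212*31+295)%997=885 -> [885]
  root = 885 != target 109
Candidate B produces the target root.

Answer: B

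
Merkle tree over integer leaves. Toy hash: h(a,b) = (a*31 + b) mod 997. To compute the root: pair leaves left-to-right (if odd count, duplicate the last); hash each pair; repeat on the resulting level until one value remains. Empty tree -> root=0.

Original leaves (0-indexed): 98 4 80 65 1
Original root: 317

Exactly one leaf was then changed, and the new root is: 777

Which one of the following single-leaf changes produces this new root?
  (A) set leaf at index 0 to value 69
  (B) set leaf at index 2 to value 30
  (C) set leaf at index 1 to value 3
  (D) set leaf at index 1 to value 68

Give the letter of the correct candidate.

Original leaves: [98, 4, 80, 65, 1]
Target new root: 777
Try each candidate change and compute the resulting root:
Candidate A: set leaf[0] = 69 -> leaves = [69, 4, 80, 65, 1]
  L0: [69, 4, 80, 65, 1]
  L1: h(69,4)=(69*31+4)%997=149 h(80,65)=(80*31+65)%997=551 h(1,1)=(1*31+1)%997=32 -> [149, 551, 32]
  L2: h(149,551)=(149*31+551)%997=185 h(32,32)=(32*31+32)%997=27 -> [185, 27]
  L3: h(185,27)=(185*31+27)%997=777 -> [777]
  root = 777 == target 777  ** MATCH **
Candidate B: set leaf[2] = 30 -> leaves = [98, 4, 30, 65, 1]
  L0: [98, 4, 30, 65, 1]
  L1: h(98,4)=(98*31+4)%997=51 h(30,65)=(30*31+65)%997=995 h(1,1)=(1*31+1)%997=32 -> [51, 995, 32]
  L2: h(51,995)=(51*31+995)%997=582 h(32,32)=(32*31+32)%997=27 -> [582, 27]
  L3: h(582,27)=(582*31+27)%997=123 -> [123]
  root = 123 != target 777
Candidate C: set leaf[1] = 3 -> leaves = [98, 3, 80, 65, 1]
  L0: [98, 3, 80, 65, 1]
  L1: h(98,3)=(98*31+3)%997=50 h(80,65)=(80*31+65)%997=551 h(1,1)=(1*31+1)%997=32 -> [50, 551, 32]
  L2: h(50,551)=(50*31+551)%997=107 h(32,32)=(32*31+32)%997=27 -> [107, 27]
  L3: h(107,27)=(107*31+27)%997=353 -> [353]
  root = 353 != target 777
Candidate D: set leaf[1] = 68 -> leaves = [98, 68, 80, 65, 1]
  L0: [98, 68, 80, 65, 1]
  L1: h(98,68)=(98*31+68)%997=115 h(80,65)=(80*31+65)%997=551 h(1,1)=(1*31+1)%997=32 -> [115, 551, 32]
  L2: h(115,551)=(115*31+551)%997=128 h(32,32)=(32*31+32)%997=27 -> [128, 27]
  L3: h(128,27)=(128*31+27)%997=7 -> [7]
  root = 7 != target 777
Candidate A produces the target root.

Answer: A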